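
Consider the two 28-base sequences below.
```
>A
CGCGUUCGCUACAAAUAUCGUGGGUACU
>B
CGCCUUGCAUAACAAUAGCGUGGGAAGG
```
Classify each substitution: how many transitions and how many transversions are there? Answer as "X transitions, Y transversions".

0 transitions, 10 transversions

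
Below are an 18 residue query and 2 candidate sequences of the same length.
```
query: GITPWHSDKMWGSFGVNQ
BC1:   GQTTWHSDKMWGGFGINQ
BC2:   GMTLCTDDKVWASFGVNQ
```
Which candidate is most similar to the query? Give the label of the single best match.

Hamming distances to query — BC1: 4; BC2: 7.
Smallest is BC1 with 4 mismatches.

BC1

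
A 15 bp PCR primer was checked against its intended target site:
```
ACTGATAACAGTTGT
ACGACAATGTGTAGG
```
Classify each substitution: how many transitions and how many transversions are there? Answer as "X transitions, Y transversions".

Transitions (purine↔purine or pyrimidine↔pyrimidine): 4 G→A.
Transversions (purine↔pyrimidine): 3 T→G, 5 A→C, 6 T→A, 8 A→T, 9 C→G, 10 A→T, 13 T→A, 15 T→G.

1 transition, 8 transversions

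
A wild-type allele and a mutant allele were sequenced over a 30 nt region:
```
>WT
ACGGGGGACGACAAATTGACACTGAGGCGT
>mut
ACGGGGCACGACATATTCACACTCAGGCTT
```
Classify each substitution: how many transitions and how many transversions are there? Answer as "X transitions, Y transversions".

0 transitions, 5 transversions

Mismatches (1-based):
position 7: G→C (purine→pyrimidine, transversion)
position 14: A→T (purine→pyrimidine, transversion)
position 18: G→C (purine→pyrimidine, transversion)
position 24: G→C (purine→pyrimidine, transversion)
position 29: G→T (purine→pyrimidine, transversion)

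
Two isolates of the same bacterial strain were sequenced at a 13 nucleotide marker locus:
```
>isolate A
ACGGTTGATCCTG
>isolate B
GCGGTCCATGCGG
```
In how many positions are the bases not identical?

5

Comparing position by position, 5 positions differ: 1 (A/G), 6 (T/C), 7 (G/C), 10 (C/G), 12 (T/G).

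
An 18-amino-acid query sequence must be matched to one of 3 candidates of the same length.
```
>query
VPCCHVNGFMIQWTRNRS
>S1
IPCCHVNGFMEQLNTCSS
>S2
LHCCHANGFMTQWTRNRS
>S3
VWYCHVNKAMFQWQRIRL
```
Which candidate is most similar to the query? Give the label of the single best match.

S2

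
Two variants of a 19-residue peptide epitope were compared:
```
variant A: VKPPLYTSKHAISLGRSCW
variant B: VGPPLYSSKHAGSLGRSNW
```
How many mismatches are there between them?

Comparing position by position, 4 residues differ: 2 (K/G), 7 (T/S), 12 (I/G), 18 (C/N).

4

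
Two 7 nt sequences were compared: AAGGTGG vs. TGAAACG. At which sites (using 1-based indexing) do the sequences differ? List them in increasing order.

Differences at site 1 (A→T), site 2 (A→G), site 3 (G→A), site 4 (G→A), site 5 (T→A), site 6 (G→C).

1, 2, 3, 4, 5, 6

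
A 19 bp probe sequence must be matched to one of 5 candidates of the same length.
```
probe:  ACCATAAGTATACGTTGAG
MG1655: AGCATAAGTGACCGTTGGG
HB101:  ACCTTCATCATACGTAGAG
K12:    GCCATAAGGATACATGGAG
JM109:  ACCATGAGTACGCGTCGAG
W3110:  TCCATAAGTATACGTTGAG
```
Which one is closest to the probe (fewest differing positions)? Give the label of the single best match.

W3110

Hamming distances to probe — MG1655: 5; HB101: 5; K12: 4; JM109: 4; W3110: 1.
Smallest is W3110 with 1 mismatch.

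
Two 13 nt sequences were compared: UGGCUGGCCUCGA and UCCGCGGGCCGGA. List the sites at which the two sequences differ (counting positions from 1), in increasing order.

Scanning 1-based: 2: G/C; 3: G/C; 4: C/G; 5: U/C; 8: C/G; 10: U/C; 11: C/G.

2, 3, 4, 5, 8, 10, 11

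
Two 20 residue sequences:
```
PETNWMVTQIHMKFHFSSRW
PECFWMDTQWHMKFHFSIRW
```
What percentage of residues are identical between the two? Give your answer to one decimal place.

75.0%

5 positions differ (3, 4, 7, 10, 18), so 15 of 20 match: 15/20 = 75%.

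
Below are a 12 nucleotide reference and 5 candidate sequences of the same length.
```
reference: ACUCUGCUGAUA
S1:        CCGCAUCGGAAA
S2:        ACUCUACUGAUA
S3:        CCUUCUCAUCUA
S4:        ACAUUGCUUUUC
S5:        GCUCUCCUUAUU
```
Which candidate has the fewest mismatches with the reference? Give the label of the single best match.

S2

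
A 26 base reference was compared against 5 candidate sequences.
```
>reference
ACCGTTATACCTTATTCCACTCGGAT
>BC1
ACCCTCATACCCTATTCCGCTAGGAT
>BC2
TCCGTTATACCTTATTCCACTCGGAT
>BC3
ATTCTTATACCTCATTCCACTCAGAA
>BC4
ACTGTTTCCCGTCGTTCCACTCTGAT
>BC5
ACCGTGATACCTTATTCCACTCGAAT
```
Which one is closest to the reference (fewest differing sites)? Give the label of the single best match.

BC2

Hamming distances to reference — BC1: 5; BC2: 1; BC3: 6; BC4: 8; BC5: 2.
Smallest is BC2 with 1 mismatch.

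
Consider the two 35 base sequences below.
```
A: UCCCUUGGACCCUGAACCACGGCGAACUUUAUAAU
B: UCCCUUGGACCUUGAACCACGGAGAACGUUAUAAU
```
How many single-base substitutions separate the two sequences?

The sequences differ at sites 12, 23, 28 (1-based) — 3 in total.

3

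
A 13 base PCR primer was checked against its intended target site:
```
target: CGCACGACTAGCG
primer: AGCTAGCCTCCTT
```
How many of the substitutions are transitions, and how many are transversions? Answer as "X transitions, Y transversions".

Mismatches (1-based):
position 1: C→A (pyrimidine→purine, transversion)
position 4: A→T (purine→pyrimidine, transversion)
position 5: C→A (pyrimidine→purine, transversion)
position 7: A→C (purine→pyrimidine, transversion)
position 10: A→C (purine→pyrimidine, transversion)
position 11: G→C (purine→pyrimidine, transversion)
position 12: C→T (pyrimidine→pyrimidine, transition)
position 13: G→T (purine→pyrimidine, transversion)

1 transition, 7 transversions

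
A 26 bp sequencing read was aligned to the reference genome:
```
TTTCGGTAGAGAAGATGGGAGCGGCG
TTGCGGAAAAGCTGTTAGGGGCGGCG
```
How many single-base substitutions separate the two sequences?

8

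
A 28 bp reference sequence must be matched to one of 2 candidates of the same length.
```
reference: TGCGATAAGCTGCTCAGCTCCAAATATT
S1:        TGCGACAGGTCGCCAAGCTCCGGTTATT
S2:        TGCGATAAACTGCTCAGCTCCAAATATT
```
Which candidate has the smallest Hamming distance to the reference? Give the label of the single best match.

Hamming distances to reference — S1: 9; S2: 1.
Smallest is S2 with 1 mismatch.

S2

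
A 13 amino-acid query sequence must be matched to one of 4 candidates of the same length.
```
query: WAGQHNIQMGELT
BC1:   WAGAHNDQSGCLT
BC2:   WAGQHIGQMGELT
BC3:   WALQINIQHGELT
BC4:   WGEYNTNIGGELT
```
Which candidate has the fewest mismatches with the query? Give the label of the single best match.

Hamming distances to query — BC1: 4; BC2: 2; BC3: 3; BC4: 8.
Smallest is BC2 with 2 mismatches.

BC2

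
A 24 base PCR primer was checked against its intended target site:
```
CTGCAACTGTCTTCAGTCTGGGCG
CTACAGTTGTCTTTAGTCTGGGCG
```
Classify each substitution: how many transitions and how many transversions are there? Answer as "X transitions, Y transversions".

4 transitions, 0 transversions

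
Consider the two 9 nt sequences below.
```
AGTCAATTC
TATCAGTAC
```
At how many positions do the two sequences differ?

4

The sequences differ at positions 1, 2, 6, 8 (1-based) — 4 in total.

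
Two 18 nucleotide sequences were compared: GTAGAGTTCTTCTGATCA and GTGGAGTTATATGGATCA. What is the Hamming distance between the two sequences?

Comparing position by position, 5 sites differ: 3 (A/G), 9 (C/A), 11 (T/A), 12 (C/T), 13 (T/G).

5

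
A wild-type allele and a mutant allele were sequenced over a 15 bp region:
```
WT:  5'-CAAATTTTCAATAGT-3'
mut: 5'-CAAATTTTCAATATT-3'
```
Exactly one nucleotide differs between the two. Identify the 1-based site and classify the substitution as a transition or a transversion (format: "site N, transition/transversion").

The sequences differ only at site 14: G→T (purine→pyrimidine), a transversion.

site 14, transversion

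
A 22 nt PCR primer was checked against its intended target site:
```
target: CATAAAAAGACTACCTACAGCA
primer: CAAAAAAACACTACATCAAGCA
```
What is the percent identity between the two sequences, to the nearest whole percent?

77%

Mismatches at positions 3, 9, 15, 17, 18 (1-based): 5 of 22.
Identical positions: 17/22 = 77.27% → 77%.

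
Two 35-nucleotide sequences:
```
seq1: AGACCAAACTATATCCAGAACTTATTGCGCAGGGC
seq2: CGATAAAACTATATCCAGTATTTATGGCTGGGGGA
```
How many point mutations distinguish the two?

10

The sequences differ at positions 1, 4, 5, 19, 21, 26, 29, 30, 31, 35 (1-based) — 10 in total.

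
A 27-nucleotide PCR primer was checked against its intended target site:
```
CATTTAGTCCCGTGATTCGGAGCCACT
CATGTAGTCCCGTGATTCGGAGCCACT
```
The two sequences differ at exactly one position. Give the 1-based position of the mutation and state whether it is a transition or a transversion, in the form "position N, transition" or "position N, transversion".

position 4, transversion

The sequences differ only at position 4: T→G (pyrimidine→purine), a transversion.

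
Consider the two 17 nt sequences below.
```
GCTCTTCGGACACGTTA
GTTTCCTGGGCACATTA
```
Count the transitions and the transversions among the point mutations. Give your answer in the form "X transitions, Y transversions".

Mismatches (1-based):
site 2: C→T (pyrimidine→pyrimidine, transition)
site 4: C→T (pyrimidine→pyrimidine, transition)
site 5: T→C (pyrimidine→pyrimidine, transition)
site 6: T→C (pyrimidine→pyrimidine, transition)
site 7: C→T (pyrimidine→pyrimidine, transition)
site 10: A→G (purine→purine, transition)
site 14: G→A (purine→purine, transition)

7 transitions, 0 transversions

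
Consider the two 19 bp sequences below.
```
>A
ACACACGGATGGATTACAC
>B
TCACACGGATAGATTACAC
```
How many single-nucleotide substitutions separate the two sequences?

2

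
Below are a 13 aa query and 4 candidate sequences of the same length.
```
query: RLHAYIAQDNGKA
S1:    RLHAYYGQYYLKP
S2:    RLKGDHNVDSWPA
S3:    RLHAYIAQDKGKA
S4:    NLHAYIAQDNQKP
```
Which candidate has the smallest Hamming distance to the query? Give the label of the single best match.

S1 differs at 6 positions; S2 differs at 9 positions; S3 differs at 1 position; S4 differs at 3 positions. The closest is S3.

S3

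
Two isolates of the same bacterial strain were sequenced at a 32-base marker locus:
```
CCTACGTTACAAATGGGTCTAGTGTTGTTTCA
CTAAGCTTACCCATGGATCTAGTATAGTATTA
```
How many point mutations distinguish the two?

The sequences differ at positions 2, 3, 5, 6, 11, 12, 17, 24, 26, 29, 31 (1-based) — 11 in total.

11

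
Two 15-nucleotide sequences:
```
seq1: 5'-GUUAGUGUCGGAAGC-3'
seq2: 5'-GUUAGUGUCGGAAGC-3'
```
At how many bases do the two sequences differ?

0

The two sequences are identical at every position.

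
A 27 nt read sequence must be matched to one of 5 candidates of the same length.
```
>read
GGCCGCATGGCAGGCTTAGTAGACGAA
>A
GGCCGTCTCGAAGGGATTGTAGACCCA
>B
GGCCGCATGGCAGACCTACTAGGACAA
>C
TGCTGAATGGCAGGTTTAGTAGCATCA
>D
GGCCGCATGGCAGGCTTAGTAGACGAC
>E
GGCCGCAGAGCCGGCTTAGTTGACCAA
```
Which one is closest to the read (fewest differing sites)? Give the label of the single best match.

A differs at 9 sites; B differs at 6 sites; C differs at 8 sites; D differs at 1 site; E differs at 5 sites. The closest is D.

D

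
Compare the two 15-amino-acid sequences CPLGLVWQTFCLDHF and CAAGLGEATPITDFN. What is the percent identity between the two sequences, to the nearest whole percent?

33%

Mismatches at positions 2, 3, 6, 7, 8, 10, 11, 12, 14, 15 (1-based): 10 of 15.
Identical positions: 5/15 = 33.33% → 33%.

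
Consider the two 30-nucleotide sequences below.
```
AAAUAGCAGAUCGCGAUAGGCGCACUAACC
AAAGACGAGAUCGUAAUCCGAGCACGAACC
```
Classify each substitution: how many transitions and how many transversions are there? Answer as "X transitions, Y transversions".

Transitions (purine↔purine or pyrimidine↔pyrimidine): 14 C→U, 15 G→A.
Transversions (purine↔pyrimidine): 4 U→G, 6 G→C, 7 C→G, 18 A→C, 19 G→C, 21 C→A, 26 U→G.

2 transitions, 7 transversions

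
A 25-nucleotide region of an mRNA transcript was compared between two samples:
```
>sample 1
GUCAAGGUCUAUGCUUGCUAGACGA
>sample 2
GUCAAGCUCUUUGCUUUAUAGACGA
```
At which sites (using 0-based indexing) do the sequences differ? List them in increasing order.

6, 10, 16, 17

Differences at site 6 (G→C), site 10 (A→U), site 16 (G→U), site 17 (C→A).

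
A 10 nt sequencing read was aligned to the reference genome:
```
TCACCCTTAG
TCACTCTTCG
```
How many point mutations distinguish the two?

2

Mismatches (1-based): base 5: C→T; base 9: A→C.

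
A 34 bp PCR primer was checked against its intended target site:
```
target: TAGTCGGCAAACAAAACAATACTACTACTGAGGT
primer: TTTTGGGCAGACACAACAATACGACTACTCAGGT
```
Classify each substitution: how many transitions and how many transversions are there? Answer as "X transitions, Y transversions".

1 transition, 6 transversions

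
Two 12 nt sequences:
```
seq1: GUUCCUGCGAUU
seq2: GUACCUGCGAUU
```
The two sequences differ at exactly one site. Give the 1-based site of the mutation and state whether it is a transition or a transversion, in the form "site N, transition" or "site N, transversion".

The sequences differ only at site 3: U→A (pyrimidine→purine), a transversion.

site 3, transversion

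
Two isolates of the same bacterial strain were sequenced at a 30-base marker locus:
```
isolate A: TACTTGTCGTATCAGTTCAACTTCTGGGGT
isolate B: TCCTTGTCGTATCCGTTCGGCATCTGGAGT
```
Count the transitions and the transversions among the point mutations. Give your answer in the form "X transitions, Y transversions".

Mismatches (1-based):
position 2: A→C (purine→pyrimidine, transversion)
position 14: A→C (purine→pyrimidine, transversion)
position 19: A→G (purine→purine, transition)
position 20: A→G (purine→purine, transition)
position 22: T→A (pyrimidine→purine, transversion)
position 28: G→A (purine→purine, transition)

3 transitions, 3 transversions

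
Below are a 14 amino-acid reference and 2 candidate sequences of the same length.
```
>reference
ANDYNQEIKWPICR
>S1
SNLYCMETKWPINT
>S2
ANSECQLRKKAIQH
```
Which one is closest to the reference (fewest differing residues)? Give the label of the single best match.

S1

S1 differs at 7 residues; S2 differs at 9 residues. The closest is S1.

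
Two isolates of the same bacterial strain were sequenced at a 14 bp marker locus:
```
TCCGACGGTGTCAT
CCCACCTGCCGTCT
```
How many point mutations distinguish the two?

Comparing position by position, 9 bases differ: 1 (T/C), 4 (G/A), 5 (A/C), 7 (G/T), 9 (T/C), 10 (G/C), 11 (T/G), 12 (C/T), 13 (A/C).

9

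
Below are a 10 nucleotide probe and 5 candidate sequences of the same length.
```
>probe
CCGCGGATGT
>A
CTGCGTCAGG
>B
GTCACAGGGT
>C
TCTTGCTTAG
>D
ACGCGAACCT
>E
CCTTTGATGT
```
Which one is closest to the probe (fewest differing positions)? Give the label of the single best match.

E

A differs at 5 positions; B differs at 8 positions; C differs at 7 positions; D differs at 4 positions; E differs at 3 positions. The closest is E.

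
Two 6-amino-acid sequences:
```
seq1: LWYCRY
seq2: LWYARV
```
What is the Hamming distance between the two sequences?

The sequences differ at positions 4, 6 (1-based) — 2 in total.

2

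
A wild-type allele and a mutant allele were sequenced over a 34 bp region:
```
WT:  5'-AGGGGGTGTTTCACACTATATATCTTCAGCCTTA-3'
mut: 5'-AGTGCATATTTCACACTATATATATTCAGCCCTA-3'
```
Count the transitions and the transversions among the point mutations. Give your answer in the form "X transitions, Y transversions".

3 transitions, 3 transversions

Mismatches (1-based):
position 3: G→T (purine→pyrimidine, transversion)
position 5: G→C (purine→pyrimidine, transversion)
position 6: G→A (purine→purine, transition)
position 8: G→A (purine→purine, transition)
position 24: C→A (pyrimidine→purine, transversion)
position 32: T→C (pyrimidine→pyrimidine, transition)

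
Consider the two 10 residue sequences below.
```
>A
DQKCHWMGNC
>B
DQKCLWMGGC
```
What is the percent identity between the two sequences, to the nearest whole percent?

Mismatches at positions 5, 9 (1-based): 2 of 10.
Identical positions: 8/10 = 80% → 80%.

80%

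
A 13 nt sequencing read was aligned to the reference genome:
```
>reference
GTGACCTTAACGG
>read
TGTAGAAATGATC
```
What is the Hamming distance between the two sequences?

12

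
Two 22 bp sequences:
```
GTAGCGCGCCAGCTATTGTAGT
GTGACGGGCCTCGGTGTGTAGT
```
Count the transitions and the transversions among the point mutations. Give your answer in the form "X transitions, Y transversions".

Transitions (purine↔purine or pyrimidine↔pyrimidine): 3 A→G, 4 G→A.
Transversions (purine↔pyrimidine): 7 C→G, 11 A→T, 12 G→C, 13 C→G, 14 T→G, 15 A→T, 16 T→G.

2 transitions, 7 transversions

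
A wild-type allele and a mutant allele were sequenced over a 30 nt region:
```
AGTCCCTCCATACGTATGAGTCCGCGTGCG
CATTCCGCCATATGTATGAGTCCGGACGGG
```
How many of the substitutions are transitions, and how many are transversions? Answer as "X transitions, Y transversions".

5 transitions, 4 transversions

Mismatches (1-based):
position 1: A→C (purine→pyrimidine, transversion)
position 2: G→A (purine→purine, transition)
position 4: C→T (pyrimidine→pyrimidine, transition)
position 7: T→G (pyrimidine→purine, transversion)
position 13: C→T (pyrimidine→pyrimidine, transition)
position 25: C→G (pyrimidine→purine, transversion)
position 26: G→A (purine→purine, transition)
position 27: T→C (pyrimidine→pyrimidine, transition)
position 29: C→G (pyrimidine→purine, transversion)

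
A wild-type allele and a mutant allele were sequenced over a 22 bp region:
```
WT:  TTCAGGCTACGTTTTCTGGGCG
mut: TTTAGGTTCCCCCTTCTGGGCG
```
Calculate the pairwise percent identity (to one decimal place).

72.7%

Mismatches at positions 3, 7, 9, 11, 12, 13 (1-based): 6 of 22.
Identical positions: 16/22 = 72.73% → 72.7%.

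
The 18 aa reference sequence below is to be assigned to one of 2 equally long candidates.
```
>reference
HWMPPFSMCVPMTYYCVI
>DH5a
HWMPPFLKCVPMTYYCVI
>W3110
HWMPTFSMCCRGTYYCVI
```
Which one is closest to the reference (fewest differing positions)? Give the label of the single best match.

DH5a

Hamming distances to reference — DH5a: 2; W3110: 4.
Smallest is DH5a with 2 mismatches.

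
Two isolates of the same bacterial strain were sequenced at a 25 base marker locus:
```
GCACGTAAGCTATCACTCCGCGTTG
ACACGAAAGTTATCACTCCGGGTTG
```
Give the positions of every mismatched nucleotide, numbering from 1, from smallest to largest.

Differences at position 1 (G→A), position 6 (T→A), position 10 (C→T), position 21 (C→G).

1, 6, 10, 21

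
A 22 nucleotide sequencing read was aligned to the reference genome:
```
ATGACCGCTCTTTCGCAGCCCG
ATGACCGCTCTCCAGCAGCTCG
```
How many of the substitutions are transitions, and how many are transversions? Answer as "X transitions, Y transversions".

3 transitions, 1 transversion

Mismatches (1-based):
position 12: T→C (pyrimidine→pyrimidine, transition)
position 13: T→C (pyrimidine→pyrimidine, transition)
position 14: C→A (pyrimidine→purine, transversion)
position 20: C→T (pyrimidine→pyrimidine, transition)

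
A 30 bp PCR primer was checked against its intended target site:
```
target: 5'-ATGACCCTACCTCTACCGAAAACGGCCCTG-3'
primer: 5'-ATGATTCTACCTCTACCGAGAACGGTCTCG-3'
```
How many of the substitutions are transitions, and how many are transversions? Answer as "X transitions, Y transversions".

Mismatches (1-based):
site 5: C→T (pyrimidine→pyrimidine, transition)
site 6: C→T (pyrimidine→pyrimidine, transition)
site 20: A→G (purine→purine, transition)
site 26: C→T (pyrimidine→pyrimidine, transition)
site 28: C→T (pyrimidine→pyrimidine, transition)
site 29: T→C (pyrimidine→pyrimidine, transition)

6 transitions, 0 transversions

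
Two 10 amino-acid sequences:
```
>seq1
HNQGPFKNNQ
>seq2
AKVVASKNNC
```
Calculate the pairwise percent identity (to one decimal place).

30.0%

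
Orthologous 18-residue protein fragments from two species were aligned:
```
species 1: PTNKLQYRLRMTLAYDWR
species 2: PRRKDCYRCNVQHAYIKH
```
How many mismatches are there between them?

The sequences differ at residues 2, 3, 5, 6, 9, 10, 11, 12, 13, 16, 17, 18 (1-based) — 12 in total.

12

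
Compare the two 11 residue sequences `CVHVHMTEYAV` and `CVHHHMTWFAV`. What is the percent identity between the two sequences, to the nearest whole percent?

73%

3 positions differ (4, 8, 9), so 8 of 11 match: 8/11 = 72.73%.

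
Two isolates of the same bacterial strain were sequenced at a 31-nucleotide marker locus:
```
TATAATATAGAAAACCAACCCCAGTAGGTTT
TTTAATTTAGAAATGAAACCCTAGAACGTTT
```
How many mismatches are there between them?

The sequences differ at positions 2, 7, 14, 15, 16, 22, 25, 27 (1-based) — 8 in total.

8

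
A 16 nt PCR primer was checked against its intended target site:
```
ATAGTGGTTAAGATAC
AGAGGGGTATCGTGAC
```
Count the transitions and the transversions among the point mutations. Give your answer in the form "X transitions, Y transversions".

0 transitions, 7 transversions

Mismatches (1-based):
base 2: T→G (pyrimidine→purine, transversion)
base 5: T→G (pyrimidine→purine, transversion)
base 9: T→A (pyrimidine→purine, transversion)
base 10: A→T (purine→pyrimidine, transversion)
base 11: A→C (purine→pyrimidine, transversion)
base 13: A→T (purine→pyrimidine, transversion)
base 14: T→G (pyrimidine→purine, transversion)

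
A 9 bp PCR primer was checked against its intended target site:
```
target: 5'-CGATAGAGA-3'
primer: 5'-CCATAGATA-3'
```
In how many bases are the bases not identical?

Mismatches (1-based): base 2: G→C; base 8: G→T.

2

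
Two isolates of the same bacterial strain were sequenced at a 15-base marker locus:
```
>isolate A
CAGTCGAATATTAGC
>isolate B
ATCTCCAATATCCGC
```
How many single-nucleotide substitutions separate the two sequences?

The sequences differ at positions 1, 2, 3, 6, 12, 13 (1-based) — 6 in total.

6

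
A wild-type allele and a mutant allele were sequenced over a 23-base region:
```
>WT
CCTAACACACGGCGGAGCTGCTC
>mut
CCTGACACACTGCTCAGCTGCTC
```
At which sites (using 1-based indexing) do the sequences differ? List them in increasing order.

4, 11, 14, 15

Differences at site 4 (A→G), site 11 (G→T), site 14 (G→T), site 15 (G→C).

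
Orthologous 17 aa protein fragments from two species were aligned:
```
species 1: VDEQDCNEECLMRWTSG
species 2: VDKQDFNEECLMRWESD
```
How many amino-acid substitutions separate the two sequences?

The sequences differ at positions 3, 6, 15, 17 (1-based) — 4 in total.

4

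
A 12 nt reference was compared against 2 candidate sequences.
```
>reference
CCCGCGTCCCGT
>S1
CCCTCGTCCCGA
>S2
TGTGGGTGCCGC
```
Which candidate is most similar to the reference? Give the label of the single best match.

S1

Hamming distances to reference — S1: 2; S2: 6.
Smallest is S1 with 2 mismatches.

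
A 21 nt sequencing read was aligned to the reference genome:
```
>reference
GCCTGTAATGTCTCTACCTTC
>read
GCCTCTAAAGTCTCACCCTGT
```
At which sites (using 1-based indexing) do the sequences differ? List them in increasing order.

5, 9, 15, 16, 20, 21

Scanning 1-based: 5: G/C; 9: T/A; 15: T/A; 16: A/C; 20: T/G; 21: C/T.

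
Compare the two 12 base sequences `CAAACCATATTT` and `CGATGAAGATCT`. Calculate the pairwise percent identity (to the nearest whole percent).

6 positions differ (2, 4, 5, 6, 8, 11), so 6 of 12 match: 6/12 = 50%.

50%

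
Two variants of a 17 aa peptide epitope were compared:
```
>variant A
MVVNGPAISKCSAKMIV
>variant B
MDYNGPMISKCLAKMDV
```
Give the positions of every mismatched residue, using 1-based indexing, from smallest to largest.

Differences at position 2 (V→D), position 3 (V→Y), position 7 (A→M), position 12 (S→L), position 16 (I→D).

2, 3, 7, 12, 16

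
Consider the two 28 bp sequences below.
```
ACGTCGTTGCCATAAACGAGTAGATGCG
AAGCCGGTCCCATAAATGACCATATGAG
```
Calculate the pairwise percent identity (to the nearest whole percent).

68%

Mismatches at positions 2, 4, 7, 9, 17, 20, 21, 23, 27 (1-based): 9 of 28.
Identical positions: 19/28 = 67.86% → 68%.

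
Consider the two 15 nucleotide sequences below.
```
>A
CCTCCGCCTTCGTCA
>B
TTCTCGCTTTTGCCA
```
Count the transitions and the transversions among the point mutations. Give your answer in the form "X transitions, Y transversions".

7 transitions, 0 transversions

Transitions (purine↔purine or pyrimidine↔pyrimidine): 1 C→T, 2 C→T, 3 T→C, 4 C→T, 8 C→T, 11 C→T, 13 T→C.
Transversions (purine↔pyrimidine): none.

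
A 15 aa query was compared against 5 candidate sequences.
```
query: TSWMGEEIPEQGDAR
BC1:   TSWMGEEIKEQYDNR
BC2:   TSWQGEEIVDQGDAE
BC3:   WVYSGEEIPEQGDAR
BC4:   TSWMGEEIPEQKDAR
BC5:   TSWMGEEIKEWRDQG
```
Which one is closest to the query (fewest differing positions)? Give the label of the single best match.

BC4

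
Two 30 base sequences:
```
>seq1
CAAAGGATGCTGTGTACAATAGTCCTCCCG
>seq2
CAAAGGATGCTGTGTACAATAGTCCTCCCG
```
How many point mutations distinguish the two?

No positions differ; the sequences are identical.

0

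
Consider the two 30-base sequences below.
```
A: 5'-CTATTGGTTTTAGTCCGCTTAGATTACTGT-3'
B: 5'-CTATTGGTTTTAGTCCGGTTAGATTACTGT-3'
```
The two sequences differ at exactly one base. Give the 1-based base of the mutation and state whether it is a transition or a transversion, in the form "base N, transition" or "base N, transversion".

base 18, transversion

Base 18 changes C→G. C is a pyrimidine and G is a purine, so this is a transversion.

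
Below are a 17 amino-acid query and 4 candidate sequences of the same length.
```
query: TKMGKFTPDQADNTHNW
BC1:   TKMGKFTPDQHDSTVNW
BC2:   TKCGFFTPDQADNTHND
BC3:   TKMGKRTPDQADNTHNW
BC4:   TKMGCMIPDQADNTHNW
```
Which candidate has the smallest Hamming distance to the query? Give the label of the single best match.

BC3

Hamming distances to query — BC1: 3; BC2: 3; BC3: 1; BC4: 3.
Smallest is BC3 with 1 mismatch.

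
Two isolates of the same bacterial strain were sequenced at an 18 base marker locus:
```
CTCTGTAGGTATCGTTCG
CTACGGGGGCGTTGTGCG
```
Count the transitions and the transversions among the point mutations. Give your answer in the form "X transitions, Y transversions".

5 transitions, 3 transversions

Transitions (purine↔purine or pyrimidine↔pyrimidine): 4 T→C, 7 A→G, 10 T→C, 11 A→G, 13 C→T.
Transversions (purine↔pyrimidine): 3 C→A, 6 T→G, 16 T→G.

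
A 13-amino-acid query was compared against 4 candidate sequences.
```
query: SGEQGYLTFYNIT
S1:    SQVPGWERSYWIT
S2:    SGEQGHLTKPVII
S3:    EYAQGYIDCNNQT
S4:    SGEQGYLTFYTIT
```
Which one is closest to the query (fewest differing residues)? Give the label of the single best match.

S1 differs at 8 residues; S2 differs at 5 residues; S3 differs at 8 residues; S4 differs at 1 residue. The closest is S4.

S4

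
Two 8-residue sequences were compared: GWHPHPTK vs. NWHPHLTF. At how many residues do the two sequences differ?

Mismatches (1-based): residue 1: G→N; residue 6: P→L; residue 8: K→F.

3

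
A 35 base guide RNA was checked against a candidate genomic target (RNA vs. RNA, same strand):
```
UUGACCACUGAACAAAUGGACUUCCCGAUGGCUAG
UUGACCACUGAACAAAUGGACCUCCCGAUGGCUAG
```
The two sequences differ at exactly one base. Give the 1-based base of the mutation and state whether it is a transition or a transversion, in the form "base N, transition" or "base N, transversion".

base 22, transition

The sequences differ only at base 22: U→C (pyrimidine→pyrimidine), a transition.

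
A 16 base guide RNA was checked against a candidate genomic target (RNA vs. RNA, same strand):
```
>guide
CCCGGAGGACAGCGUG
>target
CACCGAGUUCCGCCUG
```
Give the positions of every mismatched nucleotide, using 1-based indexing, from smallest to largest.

2, 4, 8, 9, 11, 14

Scanning 1-based: 2: C/A; 4: G/C; 8: G/U; 9: A/U; 11: A/C; 14: G/C.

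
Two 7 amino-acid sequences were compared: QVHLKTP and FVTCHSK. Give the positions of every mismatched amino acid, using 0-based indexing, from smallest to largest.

0, 2, 3, 4, 5, 6

Differences at position 0 (Q→F), position 2 (H→T), position 3 (L→C), position 4 (K→H), position 5 (T→S), position 6 (P→K).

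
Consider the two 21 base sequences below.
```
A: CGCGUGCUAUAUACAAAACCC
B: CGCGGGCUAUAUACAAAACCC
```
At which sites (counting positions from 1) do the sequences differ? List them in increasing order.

5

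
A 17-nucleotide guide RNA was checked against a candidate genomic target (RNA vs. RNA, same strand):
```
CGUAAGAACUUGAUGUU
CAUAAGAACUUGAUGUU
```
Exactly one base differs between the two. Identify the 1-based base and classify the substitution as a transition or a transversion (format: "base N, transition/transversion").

base 2, transition

The sequences differ only at base 2: G→A (purine→purine), a transition.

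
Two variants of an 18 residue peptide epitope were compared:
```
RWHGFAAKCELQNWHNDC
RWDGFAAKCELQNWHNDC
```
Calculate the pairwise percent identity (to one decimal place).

1 position differs (3), so 17 of 18 match: 17/18 = 94.44%.

94.4%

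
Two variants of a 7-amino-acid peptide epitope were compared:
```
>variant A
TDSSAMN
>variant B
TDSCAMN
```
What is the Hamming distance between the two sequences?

1

Mismatches (1-based): position 4: S→C.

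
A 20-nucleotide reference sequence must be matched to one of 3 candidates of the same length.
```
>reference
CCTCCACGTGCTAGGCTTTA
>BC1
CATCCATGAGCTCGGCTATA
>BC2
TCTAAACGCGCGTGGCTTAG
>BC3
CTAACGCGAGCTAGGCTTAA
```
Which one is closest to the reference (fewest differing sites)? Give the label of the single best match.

BC1 differs at 5 sites; BC2 differs at 8 sites; BC3 differs at 6 sites. The closest is BC1.

BC1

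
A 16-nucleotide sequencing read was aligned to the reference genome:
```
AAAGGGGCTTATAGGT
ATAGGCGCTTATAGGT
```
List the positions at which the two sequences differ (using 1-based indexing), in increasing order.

2, 6

Scanning 1-based: 2: A/T; 6: G/C.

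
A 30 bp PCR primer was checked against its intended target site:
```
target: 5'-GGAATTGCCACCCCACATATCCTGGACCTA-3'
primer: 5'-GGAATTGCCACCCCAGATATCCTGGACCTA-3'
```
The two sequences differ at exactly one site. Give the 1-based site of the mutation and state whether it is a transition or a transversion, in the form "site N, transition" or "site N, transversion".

The sequences differ only at site 16: C→G (pyrimidine→purine), a transversion.

site 16, transversion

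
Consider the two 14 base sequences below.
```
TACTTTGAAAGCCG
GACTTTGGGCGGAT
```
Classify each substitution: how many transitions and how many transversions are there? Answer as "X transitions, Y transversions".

2 transitions, 5 transversions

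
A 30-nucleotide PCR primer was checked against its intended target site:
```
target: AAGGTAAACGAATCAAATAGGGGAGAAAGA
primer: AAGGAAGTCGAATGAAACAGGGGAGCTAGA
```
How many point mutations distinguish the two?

7

Mismatches (1-based): site 5: T→A; site 7: A→G; site 8: A→T; site 14: C→G; site 18: T→C; site 26: A→C; site 27: A→T.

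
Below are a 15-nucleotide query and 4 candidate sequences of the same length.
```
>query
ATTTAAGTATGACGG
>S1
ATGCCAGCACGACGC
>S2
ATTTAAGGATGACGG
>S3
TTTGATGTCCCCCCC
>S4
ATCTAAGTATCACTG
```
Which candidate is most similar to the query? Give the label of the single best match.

Hamming distances to query — S1: 6; S2: 1; S3: 9; S4: 3.
Smallest is S2 with 1 mismatch.

S2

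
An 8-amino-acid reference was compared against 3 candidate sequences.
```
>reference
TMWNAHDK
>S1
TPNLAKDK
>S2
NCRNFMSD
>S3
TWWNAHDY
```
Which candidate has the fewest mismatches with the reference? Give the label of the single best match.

Hamming distances to reference — S1: 4; S2: 7; S3: 2.
Smallest is S3 with 2 mismatches.

S3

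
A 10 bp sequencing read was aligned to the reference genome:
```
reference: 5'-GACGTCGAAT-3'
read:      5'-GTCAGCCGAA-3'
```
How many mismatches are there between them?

The sequences differ at sites 2, 4, 5, 7, 8, 10 (1-based) — 6 in total.

6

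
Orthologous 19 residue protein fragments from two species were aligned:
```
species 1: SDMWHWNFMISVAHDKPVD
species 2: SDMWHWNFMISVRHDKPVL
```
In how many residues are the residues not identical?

Mismatches (1-based): residue 13: A→R; residue 19: D→L.

2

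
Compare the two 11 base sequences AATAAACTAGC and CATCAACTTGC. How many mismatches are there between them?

The sequences differ at sites 1, 4, 9 (1-based) — 3 in total.

3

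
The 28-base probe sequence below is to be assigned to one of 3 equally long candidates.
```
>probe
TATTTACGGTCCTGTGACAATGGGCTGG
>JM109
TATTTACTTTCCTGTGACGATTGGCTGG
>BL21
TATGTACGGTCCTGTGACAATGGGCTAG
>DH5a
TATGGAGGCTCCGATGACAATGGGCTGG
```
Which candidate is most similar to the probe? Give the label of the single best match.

BL21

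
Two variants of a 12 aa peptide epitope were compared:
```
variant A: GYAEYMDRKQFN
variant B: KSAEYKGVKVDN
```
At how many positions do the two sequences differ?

7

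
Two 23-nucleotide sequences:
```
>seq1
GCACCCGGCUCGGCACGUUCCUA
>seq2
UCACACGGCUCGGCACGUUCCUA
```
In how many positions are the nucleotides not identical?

2

Mismatches (1-based): position 1: G→U; position 5: C→A.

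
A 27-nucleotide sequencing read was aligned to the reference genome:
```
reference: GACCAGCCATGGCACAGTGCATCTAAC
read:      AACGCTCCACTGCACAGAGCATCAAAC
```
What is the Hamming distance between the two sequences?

Comparing position by position, 8 sites differ: 1 (G/A), 4 (C/G), 5 (A/C), 6 (G/T), 10 (T/C), 11 (G/T), 18 (T/A), 24 (T/A).

8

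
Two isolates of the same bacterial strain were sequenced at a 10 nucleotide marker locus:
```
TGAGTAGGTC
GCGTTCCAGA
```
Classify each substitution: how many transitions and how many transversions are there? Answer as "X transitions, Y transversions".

Mismatches (1-based):
site 1: T→G (pyrimidine→purine, transversion)
site 2: G→C (purine→pyrimidine, transversion)
site 3: A→G (purine→purine, transition)
site 4: G→T (purine→pyrimidine, transversion)
site 6: A→C (purine→pyrimidine, transversion)
site 7: G→C (purine→pyrimidine, transversion)
site 8: G→A (purine→purine, transition)
site 9: T→G (pyrimidine→purine, transversion)
site 10: C→A (pyrimidine→purine, transversion)

2 transitions, 7 transversions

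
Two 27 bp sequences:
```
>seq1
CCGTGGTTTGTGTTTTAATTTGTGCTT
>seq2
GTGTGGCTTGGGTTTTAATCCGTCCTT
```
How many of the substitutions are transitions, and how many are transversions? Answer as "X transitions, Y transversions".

4 transitions, 3 transversions

Transitions (purine↔purine or pyrimidine↔pyrimidine): 2 C→T, 7 T→C, 20 T→C, 21 T→C.
Transversions (purine↔pyrimidine): 1 C→G, 11 T→G, 24 G→C.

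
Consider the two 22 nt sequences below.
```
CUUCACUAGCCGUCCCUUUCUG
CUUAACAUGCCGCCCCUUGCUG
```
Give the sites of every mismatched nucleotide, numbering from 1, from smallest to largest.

4, 7, 8, 13, 19

Differences at site 4 (C→A), site 7 (U→A), site 8 (A→U), site 13 (U→C), site 19 (U→G).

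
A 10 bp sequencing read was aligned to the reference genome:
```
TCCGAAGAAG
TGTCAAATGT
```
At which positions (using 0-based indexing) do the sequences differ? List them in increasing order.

1, 2, 3, 6, 7, 8, 9

Scanning 0-based: 1: C/G; 2: C/T; 3: G/C; 6: G/A; 7: A/T; 8: A/G; 9: G/T.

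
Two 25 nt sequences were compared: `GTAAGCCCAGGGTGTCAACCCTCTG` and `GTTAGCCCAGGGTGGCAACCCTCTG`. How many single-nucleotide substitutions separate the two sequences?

Mismatches (1-based): base 3: A→T; base 15: T→G.

2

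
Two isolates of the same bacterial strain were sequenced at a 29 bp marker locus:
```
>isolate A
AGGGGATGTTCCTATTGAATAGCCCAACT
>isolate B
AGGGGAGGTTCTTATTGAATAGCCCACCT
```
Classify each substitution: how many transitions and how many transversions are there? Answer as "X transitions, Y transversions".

1 transition, 2 transversions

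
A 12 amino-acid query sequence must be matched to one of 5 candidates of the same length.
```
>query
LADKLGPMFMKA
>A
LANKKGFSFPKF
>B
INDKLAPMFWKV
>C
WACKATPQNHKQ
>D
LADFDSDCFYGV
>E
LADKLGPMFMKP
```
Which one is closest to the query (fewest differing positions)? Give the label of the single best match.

A differs at 6 positions; B differs at 5 positions; C differs at 8 positions; D differs at 8 positions; E differs at 1 position. The closest is E.

E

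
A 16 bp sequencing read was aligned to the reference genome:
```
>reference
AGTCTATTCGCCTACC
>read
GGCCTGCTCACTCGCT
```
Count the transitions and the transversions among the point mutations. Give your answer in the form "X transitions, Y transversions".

9 transitions, 0 transversions

Transitions (purine↔purine or pyrimidine↔pyrimidine): 1 A→G, 3 T→C, 6 A→G, 7 T→C, 10 G→A, 12 C→T, 13 T→C, 14 A→G, 16 C→T.
Transversions (purine↔pyrimidine): none.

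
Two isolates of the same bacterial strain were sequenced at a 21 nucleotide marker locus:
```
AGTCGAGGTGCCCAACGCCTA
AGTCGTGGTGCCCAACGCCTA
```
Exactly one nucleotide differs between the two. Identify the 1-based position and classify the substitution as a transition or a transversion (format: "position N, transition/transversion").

Position 6 changes A→T. A is a purine and T is a pyrimidine, so this is a transversion.

position 6, transversion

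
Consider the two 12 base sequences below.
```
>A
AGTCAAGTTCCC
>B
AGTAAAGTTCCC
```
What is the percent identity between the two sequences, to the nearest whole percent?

Mismatch at position 4 (1-based): 1 of 12.
Identical positions: 11/12 = 91.67% → 92%.

92%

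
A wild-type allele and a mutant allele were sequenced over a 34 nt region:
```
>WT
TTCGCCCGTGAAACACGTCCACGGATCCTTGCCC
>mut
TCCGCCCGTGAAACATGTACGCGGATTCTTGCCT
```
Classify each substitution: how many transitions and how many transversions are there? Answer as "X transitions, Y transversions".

5 transitions, 1 transversion

Mismatches (1-based):
site 2: T→C (pyrimidine→pyrimidine, transition)
site 16: C→T (pyrimidine→pyrimidine, transition)
site 19: C→A (pyrimidine→purine, transversion)
site 21: A→G (purine→purine, transition)
site 27: C→T (pyrimidine→pyrimidine, transition)
site 34: C→T (pyrimidine→pyrimidine, transition)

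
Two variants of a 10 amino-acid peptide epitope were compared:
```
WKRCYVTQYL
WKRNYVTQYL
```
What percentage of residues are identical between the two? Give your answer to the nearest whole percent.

90%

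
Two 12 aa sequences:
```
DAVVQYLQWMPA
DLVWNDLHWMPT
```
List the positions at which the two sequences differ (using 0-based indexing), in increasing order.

1, 3, 4, 5, 7, 11

Scanning 0-based: 1: A/L; 3: V/W; 4: Q/N; 5: Y/D; 7: Q/H; 11: A/T.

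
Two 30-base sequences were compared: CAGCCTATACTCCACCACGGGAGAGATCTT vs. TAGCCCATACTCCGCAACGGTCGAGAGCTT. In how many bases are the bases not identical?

7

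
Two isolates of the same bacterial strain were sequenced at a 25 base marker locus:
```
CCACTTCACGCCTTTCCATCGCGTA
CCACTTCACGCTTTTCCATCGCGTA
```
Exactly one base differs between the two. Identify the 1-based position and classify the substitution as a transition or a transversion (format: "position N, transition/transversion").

position 12, transition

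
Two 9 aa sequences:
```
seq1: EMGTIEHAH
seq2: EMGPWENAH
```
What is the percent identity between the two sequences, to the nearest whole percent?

3 positions differ (4, 5, 7), so 6 of 9 match: 6/9 = 66.67%.

67%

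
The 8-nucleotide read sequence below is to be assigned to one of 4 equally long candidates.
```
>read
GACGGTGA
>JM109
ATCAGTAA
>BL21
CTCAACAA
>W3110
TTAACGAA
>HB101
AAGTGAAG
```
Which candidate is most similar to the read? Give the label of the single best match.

JM109

JM109 differs at 4 positions; BL21 differs at 6 positions; W3110 differs at 7 positions; HB101 differs at 6 positions. The closest is JM109.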